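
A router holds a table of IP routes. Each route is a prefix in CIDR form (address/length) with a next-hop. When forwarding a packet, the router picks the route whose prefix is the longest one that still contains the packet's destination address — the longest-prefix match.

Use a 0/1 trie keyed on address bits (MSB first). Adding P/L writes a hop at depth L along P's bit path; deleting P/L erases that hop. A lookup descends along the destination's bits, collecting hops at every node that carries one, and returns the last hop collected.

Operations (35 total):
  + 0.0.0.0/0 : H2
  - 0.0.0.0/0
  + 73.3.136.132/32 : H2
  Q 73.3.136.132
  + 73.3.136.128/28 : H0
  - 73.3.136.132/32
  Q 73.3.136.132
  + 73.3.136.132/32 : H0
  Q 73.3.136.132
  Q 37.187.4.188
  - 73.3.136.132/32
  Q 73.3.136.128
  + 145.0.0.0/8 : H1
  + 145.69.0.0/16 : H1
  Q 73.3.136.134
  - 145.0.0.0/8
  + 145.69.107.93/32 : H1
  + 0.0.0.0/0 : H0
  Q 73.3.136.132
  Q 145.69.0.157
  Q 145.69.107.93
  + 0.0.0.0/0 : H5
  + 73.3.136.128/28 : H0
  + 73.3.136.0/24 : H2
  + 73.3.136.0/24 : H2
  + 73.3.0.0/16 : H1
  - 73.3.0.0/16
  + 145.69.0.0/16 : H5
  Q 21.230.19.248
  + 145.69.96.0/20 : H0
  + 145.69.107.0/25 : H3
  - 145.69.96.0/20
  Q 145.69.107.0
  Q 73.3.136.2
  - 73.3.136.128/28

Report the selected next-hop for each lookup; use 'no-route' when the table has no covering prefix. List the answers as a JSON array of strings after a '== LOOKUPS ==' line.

Process each operation:
  + 0.0.0.0/0 (H2) depth=0
  del 0.0.0.0/0 (clear depth 0)
  + 73.3.136.132/32 (H2) depth=32
  lookup 73.3.136.132: bits 01001001000000111000100010000100 walk d0:-→d1:-→d2:-→d3:-→d4:-→d5:-→d6:-→d7:-→d8:-→d9:-→d10:-→d11:-→d12:-→d13:-→d14:-→d15:-→d16:-→d17:-→d18:-→d19:-→d20:-→d21:-→d22:-→d23:-→d24:-→d25:-→d26:-→d27:-→d28:-→d29:-→d30:-→d31:-→d32:H2 -> H2
  + 73.3.136.128/28 (H0) depth=28
  del 73.3.136.132/32 (clear depth 32)
  lookup 73.3.136.132: bits 01001001000000111000100010000100 walk d0:-→d1:-→d2:-→d3:-→d4:-→d5:-→d6:-→d7:-→d8:-→d9:-→d10:-→d11:-→d12:-→d13:-→d14:-→d15:-→d16:-→d17:-→d18:-→d19:-→d20:-→d21:-→d22:-→d23:-→d24:-→d25:-→d26:-→d27:-→d28:H0→d29:-→d30:-→d31:-→d32:- -> H0
  + 73.3.136.132/32 (H0) depth=32
  lookup 73.3.136.132: bits 01001001000000111000100010000100 walk d0:-→d1:-→d2:-→d3:-→d4:-→d5:-→d6:-→d7:-→d8:-→d9:-→d10:-→d11:-→d12:-→d13:-→d14:-→d15:-→d16:-→d17:-→d18:-→d19:-→d20:-→d21:-→d22:-→d23:-→d24:-→d25:-→d26:-→d27:-→d28:H0→d29:-→d30:-→d31:-→d32:H0 -> H0
  lookup 37.187.4.188: bits 0 walk d0:-→d1:- -> no-route
  del 73.3.136.132/32 (clear depth 32)
  lookup 73.3.136.128: bits 01001001000000111000100010000 walk d0:-→d1:-→d2:-→d3:-→d4:-→d5:-→d6:-→d7:-→d8:-→d9:-→d10:-→d11:-→d12:-→d13:-→d14:-→d15:-→d16:-→d17:-→d18:-→d19:-→d20:-→d21:-→d22:-→d23:-→d24:-→d25:-→d26:-→d27:-→d28:H0→d29:- -> H0
  + 145.0.0.0/8 (H1) depth=8
  + 145.69.0.0/16 (H1) depth=16
  lookup 73.3.136.134: bits 010010010000001110001000100001 walk d0:-→d1:-→d2:-→d3:-→d4:-→d5:-→d6:-→d7:-→d8:-→d9:-→d10:-→d11:-→d12:-→d13:-→d14:-→d15:-→d16:-→d17:-→d18:-→d19:-→d20:-→d21:-→d22:-→d23:-→d24:-→d25:-→d26:-→d27:-→d28:H0→d29:-→d30:- -> H0
  del 145.0.0.0/8 (clear depth 8)
  + 145.69.107.93/32 (H1) depth=32
  + 0.0.0.0/0 (H0) depth=0
  lookup 73.3.136.132: bits 01001001000000111000100010000100 walk d0:H0→d1:-→d2:-→d3:-→d4:-→d5:-→d6:-→d7:-→d8:-→d9:-→d10:-→d11:-→d12:-→d13:-→d14:-→d15:-→d16:-→d17:-→d18:-→d19:-→d20:-→d21:-→d22:-→d23:-→d24:-→d25:-→d26:-→d27:-→d28:H0→d29:-→d30:-→d31:-→d32:- -> H0
  lookup 145.69.0.157: bits 10010001010001010 walk d0:H0→d1:-→d2:-→d3:-→d4:-→d5:-→d6:-→d7:-→d8:-→d9:-→d10:-→d11:-→d12:-→d13:-→d14:-→d15:-→d16:H1→d17:- -> H1
  lookup 145.69.107.93: bits 10010001010001010110101101011101 walk d0:H0→d1:-→d2:-→d3:-→d4:-→d5:-→d6:-→d7:-→d8:-→d9:-→d10:-→d11:-→d12:-→d13:-→d14:-→d15:-→d16:H1→d17:-→d18:-→d19:-→d20:-→d21:-→d22:-→d23:-→d24:-→d25:-→d26:-→d27:-→d28:-→d29:-→d30:-→d31:-→d32:H1 -> H1
  + 0.0.0.0/0 (H5) depth=0
  + 73.3.136.128/28 (H0) depth=28
  + 73.3.136.0/24 (H2) depth=24
  + 73.3.136.0/24 (H2) depth=24
  + 73.3.0.0/16 (H1) depth=16
  del 73.3.0.0/16 (clear depth 16)
  + 145.69.0.0/16 (H5) depth=16
  lookup 21.230.19.248: bits 0 walk d0:H5→d1:- -> H5
  + 145.69.96.0/20 (H0) depth=20
  + 145.69.107.0/25 (H3) depth=25
  del 145.69.96.0/20 (clear depth 20)
  lookup 145.69.107.0: bits 1001000101000101011010110 walk d0:H5→d1:-→d2:-→d3:-→d4:-→d5:-→d6:-→d7:-→d8:-→d9:-→d10:-→d11:-→d12:-→d13:-→d14:-→d15:-→d16:H5→d17:-→d18:-→d19:-→d20:-→d21:-→d22:-→d23:-→d24:-→d25:H3 -> H3
  lookup 73.3.136.2: bits 010010010000001110001000 walk d0:H5→d1:-→d2:-→d3:-→d4:-→d5:-→d6:-→d7:-→d8:-→d9:-→d10:-→d11:-→d12:-→d13:-→d14:-→d15:-→d16:-→d17:-→d18:-→d19:-→d20:-→d21:-→d22:-→d23:-→d24:H2 -> H2
  del 73.3.136.128/28 (clear depth 28)

== LOOKUPS ==
["H2","H0","H0","no-route","H0","H0","H0","H1","H1","H5","H3","H2"]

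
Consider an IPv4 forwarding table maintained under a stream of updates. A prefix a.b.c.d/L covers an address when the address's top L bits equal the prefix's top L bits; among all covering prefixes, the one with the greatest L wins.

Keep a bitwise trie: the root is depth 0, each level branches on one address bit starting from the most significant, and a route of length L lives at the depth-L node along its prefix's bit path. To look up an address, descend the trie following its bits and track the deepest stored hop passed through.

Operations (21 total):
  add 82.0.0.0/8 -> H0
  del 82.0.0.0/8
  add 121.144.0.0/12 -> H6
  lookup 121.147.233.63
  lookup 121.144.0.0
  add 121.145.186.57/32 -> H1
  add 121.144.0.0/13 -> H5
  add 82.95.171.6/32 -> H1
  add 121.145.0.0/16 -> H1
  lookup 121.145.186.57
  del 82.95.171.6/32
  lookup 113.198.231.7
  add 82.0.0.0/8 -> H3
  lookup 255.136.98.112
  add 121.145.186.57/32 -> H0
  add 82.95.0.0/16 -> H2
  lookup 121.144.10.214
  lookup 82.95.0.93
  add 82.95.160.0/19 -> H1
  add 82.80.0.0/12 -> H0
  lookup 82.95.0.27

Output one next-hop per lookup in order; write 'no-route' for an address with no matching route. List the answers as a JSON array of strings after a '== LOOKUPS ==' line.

Apply in order:
  add 82.0.0.0/8 -> H0 at depth 8
  - 82.0.0.0/8 clear@8
  add 121.144.0.0/12 -> H6 at depth 12
  ? 121.147.233.63  path d0:-→d1:-→d2:-→d3:-→d4:-→d5:-→d6:-→d7:-→d8:-→d9:-→d10:-→d11:-→d12:H6  best=H6
  ? 121.144.0.0  path d0:-→d1:-→d2:-→d3:-→d4:-→d5:-→d6:-→d7:-→d8:-→d9:-→d10:-→d11:-→d12:H6  best=H6
  add 121.145.186.57/32 -> H1 at depth 32
  add 121.144.0.0/13 -> H5 at depth 13
  add 82.95.171.6/32 -> H1 at depth 32
  add 121.145.0.0/16 -> H1 at depth 16
  ? 121.145.186.57  path d0:-→d1:-→d2:-→d3:-→d4:-→d5:-→d6:-→d7:-→d8:-→d9:-→d10:-→d11:-→d12:H6→d13:H5→d14:-→d15:-→d16:H1→d17:-→d18:-→d19:-→d20:-→d21:-→d22:-→d23:-→d24:-→d25:-→d26:-→d27:-→d28:-→d29:-→d30:-→d31:-→d32:H1  best=H1
  - 82.95.171.6/32 clear@32
  ? 113.198.231.7  path d0:-→d1:-→d2:-→d3:-→d4:-  best=no-route
  add 82.0.0.0/8 -> H3 at depth 8
  ? 255.136.98.112  path d0:-  best=no-route
  add 121.145.186.57/32 -> H0 at depth 32
  add 82.95.0.0/16 -> H2 at depth 16
  ? 121.144.10.214  path d0:-→d1:-→d2:-→d3:-→d4:-→d5:-→d6:-→d7:-→d8:-→d9:-→d10:-→d11:-→d12:H6→d13:H5→d14:-→d15:-  best=H5
  ? 82.95.0.93  path d0:-→d1:-→d2:-→d3:-→d4:-→d5:-→d6:-→d7:-→d8:H3→d9:-→d10:-→d11:-→d12:-→d13:-→d14:-→d15:-→d16:H2  best=H2
  add 82.95.160.0/19 -> H1 at depth 19
  add 82.80.0.0/12 -> H0 at depth 12
  ? 82.95.0.27  path d0:-→d1:-→d2:-→d3:-→d4:-→d5:-→d6:-→d7:-→d8:H3→d9:-→d10:-→d11:-→d12:H0→d13:-→d14:-→d15:-→d16:H2  best=H2

== LOOKUPS ==
["H6","H6","H1","no-route","no-route","H5","H2","H2"]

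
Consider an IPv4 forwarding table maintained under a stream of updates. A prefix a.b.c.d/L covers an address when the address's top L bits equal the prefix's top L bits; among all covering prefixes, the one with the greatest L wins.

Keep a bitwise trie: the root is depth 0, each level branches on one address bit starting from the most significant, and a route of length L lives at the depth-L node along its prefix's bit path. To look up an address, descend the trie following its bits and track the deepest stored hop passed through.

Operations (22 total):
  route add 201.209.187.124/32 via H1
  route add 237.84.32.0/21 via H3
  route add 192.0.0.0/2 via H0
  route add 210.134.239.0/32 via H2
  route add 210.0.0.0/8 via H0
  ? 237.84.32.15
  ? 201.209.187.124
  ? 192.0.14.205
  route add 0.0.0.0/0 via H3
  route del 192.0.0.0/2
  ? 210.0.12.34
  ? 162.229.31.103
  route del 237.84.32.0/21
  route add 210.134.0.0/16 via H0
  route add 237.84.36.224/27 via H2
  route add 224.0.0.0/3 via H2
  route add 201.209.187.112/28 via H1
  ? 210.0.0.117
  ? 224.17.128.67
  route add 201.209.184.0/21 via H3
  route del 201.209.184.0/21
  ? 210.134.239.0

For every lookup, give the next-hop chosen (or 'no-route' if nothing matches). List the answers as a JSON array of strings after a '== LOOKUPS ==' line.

Apply in order:
  + 201.209.187.124/32 (H1) depth=32
  + 237.84.32.0/21 (H3) depth=21
  + 192.0.0.0/2 (H0) depth=2
  + 210.134.239.0/32 (H2) depth=32
  + 210.0.0.0/8 (H0) depth=8
  lookup 237.84.32.15: bits 111011010101010000100 walk d0:-→d1:-→d2:H0→d3:-→d4:-→d5:-→d6:-→d7:-→d8:-→d9:-→d10:-→d11:-→d12:-→d13:-→d14:-→d15:-→d16:-→d17:-→d18:-→d19:-→d20:-→d21:H3 -> H3
  lookup 201.209.187.124: bits 11001001110100011011101101111100 walk d0:-→d1:-→d2:H0→d3:-→d4:-→d5:-→d6:-→d7:-→d8:-→d9:-→d10:-→d11:-→d12:-→d13:-→d14:-→d15:-→d16:-→d17:-→d18:-→d19:-→d20:-→d21:-→d22:-→d23:-→d24:-→d25:-→d26:-→d27:-→d28:-→d29:-→d30:-→d31:-→d32:H1 -> H1
  lookup 192.0.14.205: bits 1100 walk d0:-→d1:-→d2:H0→d3:-→d4:- -> H0
  + 0.0.0.0/0 (H3) depth=0
  - 192.0.0.0/2 clear@2
  lookup 210.0.12.34: bits 11010010 walk d0:H3→d1:-→d2:-→d3:-→d4:-→d5:-→d6:-→d7:-→d8:H0 -> H0
  lookup 162.229.31.103: bits 1 walk d0:H3→d1:- -> H3
  - 237.84.32.0/21 clear@21
  + 210.134.0.0/16 (H0) depth=16
  + 237.84.36.224/27 (H2) depth=27
  + 224.0.0.0/3 (H2) depth=3
  + 201.209.187.112/28 (H1) depth=28
  lookup 210.0.0.117: bits 11010010 walk d0:H3→d1:-→d2:-→d3:-→d4:-→d5:-→d6:-→d7:-→d8:H0 -> H0
  lookup 224.17.128.67: bits 1110 walk d0:H3→d1:-→d2:-→d3:H2→d4:- -> H2
  + 201.209.184.0/21 (H3) depth=21
  - 201.209.184.0/21 clear@21
  lookup 210.134.239.0: bits 11010010100001101110111100000000 walk d0:H3→d1:-→d2:-→d3:-→d4:-→d5:-→d6:-→d7:-→d8:H0→d9:-→d10:-→d11:-→d12:-→d13:-→d14:-→d15:-→d16:H0→d17:-→d18:-→d19:-→d20:-→d21:-→d22:-→d23:-→d24:-→d25:-→d26:-→d27:-→d28:-→d29:-→d30:-→d31:-→d32:H2 -> H2

== LOOKUPS ==
["H3","H1","H0","H0","H3","H0","H2","H2"]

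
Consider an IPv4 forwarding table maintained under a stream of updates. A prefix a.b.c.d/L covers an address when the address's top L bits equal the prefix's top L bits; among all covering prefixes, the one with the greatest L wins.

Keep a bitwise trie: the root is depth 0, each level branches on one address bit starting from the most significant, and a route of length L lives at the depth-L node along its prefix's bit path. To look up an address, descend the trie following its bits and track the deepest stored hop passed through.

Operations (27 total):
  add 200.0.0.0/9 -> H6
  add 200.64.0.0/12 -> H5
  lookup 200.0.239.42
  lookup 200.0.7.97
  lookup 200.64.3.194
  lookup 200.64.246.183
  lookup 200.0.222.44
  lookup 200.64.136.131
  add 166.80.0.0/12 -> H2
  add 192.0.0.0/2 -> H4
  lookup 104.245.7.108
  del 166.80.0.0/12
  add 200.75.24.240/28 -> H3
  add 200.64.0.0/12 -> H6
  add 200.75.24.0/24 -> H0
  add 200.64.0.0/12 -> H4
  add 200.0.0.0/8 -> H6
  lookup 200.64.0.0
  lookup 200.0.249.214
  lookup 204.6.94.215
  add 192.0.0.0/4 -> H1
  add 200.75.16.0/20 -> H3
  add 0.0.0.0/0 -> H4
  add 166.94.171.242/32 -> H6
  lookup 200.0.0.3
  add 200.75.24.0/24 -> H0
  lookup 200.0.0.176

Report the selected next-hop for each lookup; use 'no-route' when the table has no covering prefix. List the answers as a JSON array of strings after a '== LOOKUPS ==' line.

Process each operation:
  add 200.0.0.0/9 -> H6 at depth 9
  add 200.64.0.0/12 -> H5 at depth 12
  ? 200.0.239.42  path d0:-→d1:-→d2:-→d3:-→d4:-→d5:-→d6:-→d7:-→d8:-→d9:H6  best=H6
  ? 200.0.7.97  path d0:-→d1:-→d2:-→d3:-→d4:-→d5:-→d6:-→d7:-→d8:-→d9:H6  best=H6
  ? 200.64.3.194  path d0:-→d1:-→d2:-→d3:-→d4:-→d5:-→d6:-→d7:-→d8:-→d9:H6→d10:-→d11:-→d12:H5  best=H5
  ? 200.64.246.183  path d0:-→d1:-→d2:-→d3:-→d4:-→d5:-→d6:-→d7:-→d8:-→d9:H6→d10:-→d11:-→d12:H5  best=H5
  ? 200.0.222.44  path d0:-→d1:-→d2:-→d3:-→d4:-→d5:-→d6:-→d7:-→d8:-→d9:H6  best=H6
  ? 200.64.136.131  path d0:-→d1:-→d2:-→d3:-→d4:-→d5:-→d6:-→d7:-→d8:-→d9:H6→d10:-→d11:-→d12:H5  best=H5
  add 166.80.0.0/12 -> H2 at depth 12
  add 192.0.0.0/2 -> H4 at depth 2
  ? 104.245.7.108  path d0:-  best=no-route
  - 166.80.0.0/12 clear@12
  add 200.75.24.240/28 -> H3 at depth 28
  add 200.64.0.0/12 -> H6 at depth 12
  add 200.75.24.0/24 -> H0 at depth 24
  add 200.64.0.0/12 -> H4 at depth 12
  add 200.0.0.0/8 -> H6 at depth 8
  ? 200.64.0.0  path d0:-→d1:-→d2:H4→d3:-→d4:-→d5:-→d6:-→d7:-→d8:H6→d9:H6→d10:-→d11:-→d12:H4  best=H4
  ? 200.0.249.214  path d0:-→d1:-→d2:H4→d3:-→d4:-→d5:-→d6:-→d7:-→d8:H6→d9:H6  best=H6
  ? 204.6.94.215  path d0:-→d1:-→d2:H4→d3:-→d4:-→d5:-  best=H4
  add 192.0.0.0/4 -> H1 at depth 4
  add 200.75.16.0/20 -> H3 at depth 20
  add 0.0.0.0/0 -> H4 at depth 0
  add 166.94.171.242/32 -> H6 at depth 32
  ? 200.0.0.3  path d0:H4→d1:-→d2:H4→d3:-→d4:H1→d5:-→d6:-→d7:-→d8:H6→d9:H6  best=H6
  add 200.75.24.0/24 -> H0 at depth 24
  ? 200.0.0.176  path d0:H4→d1:-→d2:H4→d3:-→d4:H1→d5:-→d6:-→d7:-→d8:H6→d9:H6  best=H6

== LOOKUPS ==
["H6","H6","H5","H5","H6","H5","no-route","H4","H6","H4","H6","H6"]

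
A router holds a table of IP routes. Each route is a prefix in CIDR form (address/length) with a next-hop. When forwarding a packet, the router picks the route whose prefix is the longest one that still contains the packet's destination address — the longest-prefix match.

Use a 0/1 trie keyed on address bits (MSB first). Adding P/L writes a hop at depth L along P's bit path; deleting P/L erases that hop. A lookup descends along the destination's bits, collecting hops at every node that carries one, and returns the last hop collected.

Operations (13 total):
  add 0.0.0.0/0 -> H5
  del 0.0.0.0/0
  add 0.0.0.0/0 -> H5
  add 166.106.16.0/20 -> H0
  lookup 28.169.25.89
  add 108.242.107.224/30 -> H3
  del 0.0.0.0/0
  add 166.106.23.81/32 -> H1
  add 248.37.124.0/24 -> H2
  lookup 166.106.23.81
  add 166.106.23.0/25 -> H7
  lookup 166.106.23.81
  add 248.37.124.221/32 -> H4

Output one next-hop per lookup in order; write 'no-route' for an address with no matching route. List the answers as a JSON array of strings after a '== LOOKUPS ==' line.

Trace:
  + 0.0.0.0/0 (H5) depth=0
  del 0.0.0.0/0 (clear depth 0)
  + 0.0.0.0/0 (H5) depth=0
  + 166.106.16.0/20 (H0) depth=20
  ? 28.169.25.89  path d0:H5  best=H5
  + 108.242.107.224/30 (H3) depth=30
  del 0.0.0.0/0 (clear depth 0)
  + 166.106.23.81/32 (H1) depth=32
  + 248.37.124.0/24 (H2) depth=24
  ? 166.106.23.81  path d0:-→d1:-→d2:-→d3:-→d4:-→d5:-→d6:-→d7:-→d8:-→d9:-→d10:-→d11:-→d12:-→d13:-→d14:-→d15:-→d16:-→d17:-→d18:-→d19:-→d20:H0→d21:-→d22:-→d23:-→d24:-→d25:-→d26:-→d27:-→d28:-→d29:-→d30:-→d31:-→d32:H1  best=H1
  + 166.106.23.0/25 (H7) depth=25
  ? 166.106.23.81  path d0:-→d1:-→d2:-→d3:-→d4:-→d5:-→d6:-→d7:-→d8:-→d9:-→d10:-→d11:-→d12:-→d13:-→d14:-→d15:-→d16:-→d17:-→d18:-→d19:-→d20:H0→d21:-→d22:-→d23:-→d24:-→d25:H7→d26:-→d27:-→d28:-→d29:-→d30:-→d31:-→d32:H1  best=H1
  + 248.37.124.221/32 (H4) depth=32

== LOOKUPS ==
["H5","H1","H1"]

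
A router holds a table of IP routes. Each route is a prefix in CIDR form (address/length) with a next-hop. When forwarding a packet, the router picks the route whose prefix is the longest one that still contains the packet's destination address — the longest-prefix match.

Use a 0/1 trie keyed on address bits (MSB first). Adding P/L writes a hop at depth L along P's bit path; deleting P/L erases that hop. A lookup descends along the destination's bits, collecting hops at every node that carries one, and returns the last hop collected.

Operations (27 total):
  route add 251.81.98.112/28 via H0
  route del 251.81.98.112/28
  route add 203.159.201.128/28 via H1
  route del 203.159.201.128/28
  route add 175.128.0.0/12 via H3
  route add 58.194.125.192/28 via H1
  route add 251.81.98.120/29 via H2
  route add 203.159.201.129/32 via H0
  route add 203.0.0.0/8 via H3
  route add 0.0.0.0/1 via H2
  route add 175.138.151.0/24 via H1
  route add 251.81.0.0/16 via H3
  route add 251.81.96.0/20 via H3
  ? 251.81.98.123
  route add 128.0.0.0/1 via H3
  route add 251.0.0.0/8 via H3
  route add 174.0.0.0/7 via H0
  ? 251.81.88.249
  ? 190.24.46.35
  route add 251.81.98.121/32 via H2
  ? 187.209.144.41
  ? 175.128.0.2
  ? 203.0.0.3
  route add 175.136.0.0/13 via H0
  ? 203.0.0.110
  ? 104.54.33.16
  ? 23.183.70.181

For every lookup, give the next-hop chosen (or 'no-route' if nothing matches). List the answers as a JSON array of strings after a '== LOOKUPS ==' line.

Process each operation:
  + 251.81.98.112/28 (H0) depth=28
  - 251.81.98.112/28 clear@28
  + 203.159.201.128/28 (H1) depth=28
  - 203.159.201.128/28 clear@28
  + 175.128.0.0/12 (H3) depth=12
  + 58.194.125.192/28 (H1) depth=28
  + 251.81.98.120/29 (H2) depth=29
  + 203.159.201.129/32 (H0) depth=32
  + 203.0.0.0/8 (H3) depth=8
  + 0.0.0.0/1 (H2) depth=1
  + 175.138.151.0/24 (H1) depth=24
  + 251.81.0.0/16 (H3) depth=16
  + 251.81.96.0/20 (H3) depth=20
  lookup 251.81.98.123: bits 11111011010100010110001001111 walk d0:-→d1:-→d2:-→d3:-→d4:-→d5:-→d6:-→d7:-→d8:-→d9:-→d10:-→d11:-→d12:-→d13:-→d14:-→d15:-→d16:H3→d17:-→d18:-→d19:-→d20:H3→d21:-→d22:-→d23:-→d24:-→d25:-→d26:-→d27:-→d28:-→d29:H2 -> H2
  + 128.0.0.0/1 (H3) depth=1
  + 251.0.0.0/8 (H3) depth=8
  + 174.0.0.0/7 (H0) depth=7
  lookup 251.81.88.249: bits 111110110101000101 walk d0:-→d1:H3→d2:-→d3:-→d4:-→d5:-→d6:-→d7:-→d8:H3→d9:-→d10:-→d11:-→d12:-→d13:-→d14:-→d15:-→d16:H3→d17:-→d18:- -> H3
  lookup 190.24.46.35: bits 101 walk d0:-→d1:H3→d2:-→d3:- -> H3
  + 251.81.98.121/32 (H2) depth=32
  lookup 187.209.144.41: bits 101 walk d0:-→d1:H3→d2:-→d3:- -> H3
  lookup 175.128.0.2: bits 101011111000 walk d0:-→d1:H3→d2:-→d3:-→d4:-→d5:-→d6:-→d7:H0→d8:-→d9:-→d10:-→d11:-→d12:H3 -> H3
  lookup 203.0.0.3: bits 11001011 walk d0:-→d1:H3→d2:-→d3:-→d4:-→d5:-→d6:-→d7:-→d8:H3 -> H3
  + 175.136.0.0/13 (H0) depth=13
  lookup 203.0.0.110: bits 11001011 walk d0:-→d1:H3→d2:-→d3:-→d4:-→d5:-→d6:-→d7:-→d8:H3 -> H3
  lookup 104.54.33.16: bits 0 walk d0:-→d1:H2 -> H2
  lookup 23.183.70.181: bits 00 walk d0:-→d1:H2→d2:- -> H2

== LOOKUPS ==
["H2","H3","H3","H3","H3","H3","H3","H2","H2"]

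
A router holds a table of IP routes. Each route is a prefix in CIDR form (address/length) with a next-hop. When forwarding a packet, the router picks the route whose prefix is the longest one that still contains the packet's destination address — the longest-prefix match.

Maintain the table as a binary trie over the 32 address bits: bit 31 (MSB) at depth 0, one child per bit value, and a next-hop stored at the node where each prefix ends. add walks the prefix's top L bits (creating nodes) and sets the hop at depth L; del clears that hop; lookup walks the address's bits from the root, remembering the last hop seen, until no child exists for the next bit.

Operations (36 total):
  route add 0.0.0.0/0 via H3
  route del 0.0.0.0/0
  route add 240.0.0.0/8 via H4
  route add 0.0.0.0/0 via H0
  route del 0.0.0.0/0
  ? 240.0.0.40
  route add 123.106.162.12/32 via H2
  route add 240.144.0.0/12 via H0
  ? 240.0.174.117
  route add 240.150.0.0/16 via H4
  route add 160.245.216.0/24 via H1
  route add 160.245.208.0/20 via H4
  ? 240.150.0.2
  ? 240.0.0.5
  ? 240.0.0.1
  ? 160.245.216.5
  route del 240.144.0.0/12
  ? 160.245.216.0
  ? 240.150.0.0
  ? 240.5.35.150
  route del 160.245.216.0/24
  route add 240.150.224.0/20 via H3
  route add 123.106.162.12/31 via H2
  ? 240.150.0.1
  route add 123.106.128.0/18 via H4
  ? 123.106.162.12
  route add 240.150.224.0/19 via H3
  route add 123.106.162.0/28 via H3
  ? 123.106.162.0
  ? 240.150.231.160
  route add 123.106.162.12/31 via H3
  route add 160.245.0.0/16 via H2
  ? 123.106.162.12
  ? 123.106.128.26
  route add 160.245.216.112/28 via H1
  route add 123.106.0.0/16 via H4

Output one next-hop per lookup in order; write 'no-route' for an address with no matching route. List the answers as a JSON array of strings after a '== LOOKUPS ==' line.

Trace:
  + 0.0.0.0/0 (H3) depth=0
  - 0.0.0.0/0 clear@0
  + 240.0.0.0/8 (H4) depth=8
  + 0.0.0.0/0 (H0) depth=0
  - 0.0.0.0/0 clear@0
  Q 240.0.0.40: descend 11110000 ; hops seen [H4] ; pick H4
  + 123.106.162.12/32 (H2) depth=32
  + 240.144.0.0/12 (H0) depth=12
  Q 240.0.174.117: descend 11110000 ; hops seen [H4] ; pick H4
  + 240.150.0.0/16 (H4) depth=16
  + 160.245.216.0/24 (H1) depth=24
  + 160.245.208.0/20 (H4) depth=20
  Q 240.150.0.2: descend 1111000010010110 ; hops seen [H4,H0,H4] ; pick H4
  Q 240.0.0.5: descend 11110000 ; hops seen [H4] ; pick H4
  Q 240.0.0.1: descend 11110000 ; hops seen [H4] ; pick H4
  Q 160.245.216.5: descend 101000001111010111011000 ; hops seen [H4,H1] ; pick H1
  - 240.144.0.0/12 clear@12
  Q 160.245.216.0: descend 101000001111010111011000 ; hops seen [H4,H1] ; pick H1
  Q 240.150.0.0: descend 1111000010010110 ; hops seen [H4,H4] ; pick H4
  Q 240.5.35.150: descend 11110000 ; hops seen [H4] ; pick H4
  - 160.245.216.0/24 clear@24
  + 240.150.224.0/20 (H3) depth=20
  + 123.106.162.12/31 (H2) depth=31
  Q 240.150.0.1: descend 1111000010010110 ; hops seen [H4,H4] ; pick H4
  + 123.106.128.0/18 (H4) depth=18
  Q 123.106.162.12: descend 01111011011010101010001000001100 ; hops seen [H4,H2,H2] ; pick H2
  + 240.150.224.0/19 (H3) depth=19
  + 123.106.162.0/28 (H3) depth=28
  Q 123.106.162.0: descend 0111101101101010101000100000 ; hops seen [H4,H3] ; pick H3
  Q 240.150.231.160: descend 11110000100101101110 ; hops seen [H4,H4,H3,H3] ; pick H3
  + 123.106.162.12/31 (H3) depth=31
  + 160.245.0.0/16 (H2) depth=16
  Q 123.106.162.12: descend 01111011011010101010001000001100 ; hops seen [H4,H3,H3,H2] ; pick H2
  Q 123.106.128.26: descend 011110110110101010 ; hops seen [H4] ; pick H4
  + 160.245.216.112/28 (H1) depth=28
  + 123.106.0.0/16 (H4) depth=16

== LOOKUPS ==
["H4","H4","H4","H4","H4","H1","H1","H4","H4","H4","H2","H3","H3","H2","H4"]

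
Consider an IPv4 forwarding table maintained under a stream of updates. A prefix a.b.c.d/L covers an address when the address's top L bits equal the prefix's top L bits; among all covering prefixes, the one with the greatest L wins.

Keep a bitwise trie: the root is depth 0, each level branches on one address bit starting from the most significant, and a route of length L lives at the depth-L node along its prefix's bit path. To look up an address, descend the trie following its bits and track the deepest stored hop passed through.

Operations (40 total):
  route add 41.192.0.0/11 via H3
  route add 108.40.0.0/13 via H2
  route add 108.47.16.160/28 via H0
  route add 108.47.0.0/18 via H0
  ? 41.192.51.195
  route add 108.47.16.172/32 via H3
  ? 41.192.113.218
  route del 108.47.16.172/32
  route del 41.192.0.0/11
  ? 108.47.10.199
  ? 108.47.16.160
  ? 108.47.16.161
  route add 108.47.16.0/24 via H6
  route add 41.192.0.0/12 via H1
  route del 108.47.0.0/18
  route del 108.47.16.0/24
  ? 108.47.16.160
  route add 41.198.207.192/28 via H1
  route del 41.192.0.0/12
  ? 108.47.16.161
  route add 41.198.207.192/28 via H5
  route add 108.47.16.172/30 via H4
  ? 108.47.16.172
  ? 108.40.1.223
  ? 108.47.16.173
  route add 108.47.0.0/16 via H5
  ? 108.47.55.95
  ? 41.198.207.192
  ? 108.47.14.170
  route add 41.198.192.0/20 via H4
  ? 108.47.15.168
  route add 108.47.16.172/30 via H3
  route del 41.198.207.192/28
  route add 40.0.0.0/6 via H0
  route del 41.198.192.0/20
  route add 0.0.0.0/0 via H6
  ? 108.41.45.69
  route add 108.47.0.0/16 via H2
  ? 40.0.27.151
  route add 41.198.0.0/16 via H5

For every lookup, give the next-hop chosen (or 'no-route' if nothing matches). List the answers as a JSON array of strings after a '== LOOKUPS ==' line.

Trace:
  + 41.192.0.0/11 (H3) depth=11
  + 108.40.0.0/13 (H2) depth=13
  + 108.47.16.160/28 (H0) depth=28
  + 108.47.0.0/18 (H0) depth=18
  lookup 41.192.51.195: bits 00101001110 walk d0:-→d1:-→d2:-→d3:-→d4:-→d5:-→d6:-→d7:-→d8:-→d9:-→d10:-→d11:H3 -> H3
  + 108.47.16.172/32 (H3) depth=32
  lookup 41.192.113.218: bits 00101001110 walk d0:-→d1:-→d2:-→d3:-→d4:-→d5:-→d6:-→d7:-→d8:-→d9:-→d10:-→d11:H3 -> H3
  - 108.47.16.172/32 clear@32
  - 41.192.0.0/11 clear@11
  lookup 108.47.10.199: bits 0110110000101111000 walk d0:-→d1:-→d2:-→d3:-→d4:-→d5:-→d6:-→d7:-→d8:-→d9:-→d10:-→d11:-→d12:-→d13:H2→d14:-→d15:-→d16:-→d17:-→d18:H0→d19:- -> H0
  lookup 108.47.16.160: bits 0110110000101111000100001010 walk d0:-→d1:-→d2:-→d3:-→d4:-→d5:-→d6:-→d7:-→d8:-→d9:-→d10:-→d11:-→d12:-→d13:H2→d14:-→d15:-→d16:-→d17:-→d18:H0→d19:-→d20:-→d21:-→d22:-→d23:-→d24:-→d25:-→d26:-→d27:-→d28:H0 -> H0
  lookup 108.47.16.161: bits 0110110000101111000100001010 walk d0:-→d1:-→d2:-→d3:-→d4:-→d5:-→d6:-→d7:-→d8:-→d9:-→d10:-→d11:-→d12:-→d13:H2→d14:-→d15:-→d16:-→d17:-→d18:H0→d19:-→d20:-→d21:-→d22:-→d23:-→d24:-→d25:-→d26:-→d27:-→d28:H0 -> H0
  + 108.47.16.0/24 (H6) depth=24
  + 41.192.0.0/12 (H1) depth=12
  - 108.47.0.0/18 clear@18
  - 108.47.16.0/24 clear@24
  lookup 108.47.16.160: bits 0110110000101111000100001010 walk d0:-→d1:-→d2:-→d3:-→d4:-→d5:-→d6:-→d7:-→d8:-→d9:-→d10:-→d11:-→d12:-→d13:H2→d14:-→d15:-→d16:-→d17:-→d18:-→d19:-→d20:-→d21:-→d22:-→d23:-→d24:-→d25:-→d26:-→d27:-→d28:H0 -> H0
  + 41.198.207.192/28 (H1) depth=28
  - 41.192.0.0/12 clear@12
  lookup 108.47.16.161: bits 0110110000101111000100001010 walk d0:-→d1:-→d2:-→d3:-→d4:-→d5:-→d6:-→d7:-→d8:-→d9:-→d10:-→d11:-→d12:-→d13:H2→d14:-→d15:-→d16:-→d17:-→d18:-→d19:-→d20:-→d21:-→d22:-→d23:-→d24:-→d25:-→d26:-→d27:-→d28:H0 -> H0
  + 41.198.207.192/28 (H5) depth=28
  + 108.47.16.172/30 (H4) depth=30
  lookup 108.47.16.172: bits 01101100001011110001000010101100 walk d0:-→d1:-→d2:-→d3:-→d4:-→d5:-→d6:-→d7:-→d8:-→d9:-→d10:-→d11:-→d12:-→d13:H2→d14:-→d15:-→d16:-→d17:-→d18:-→d19:-→d20:-→d21:-→d22:-→d23:-→d24:-→d25:-→d26:-→d27:-→d28:H0→d29:-→d30:H4→d31:-→d32:- -> H4
  lookup 108.40.1.223: bits 0110110000101 walk d0:-→d1:-→d2:-→d3:-→d4:-→d5:-→d6:-→d7:-→d8:-→d9:-→d10:-→d11:-→d12:-→d13:H2 -> H2
  lookup 108.47.16.173: bits 0110110000101111000100001010110 walk d0:-→d1:-→d2:-→d3:-→d4:-→d5:-→d6:-→d7:-→d8:-→d9:-→d10:-→d11:-→d12:-→d13:H2→d14:-→d15:-→d16:-→d17:-→d18:-→d19:-→d20:-→d21:-→d22:-→d23:-→d24:-→d25:-→d26:-→d27:-→d28:H0→d29:-→d30:H4→d31:- -> H4
  + 108.47.0.0/16 (H5) depth=16
  lookup 108.47.55.95: bits 011011000010111100 walk d0:-→d1:-→d2:-→d3:-→d4:-→d5:-→d6:-→d7:-→d8:-→d9:-→d10:-→d11:-→d12:-→d13:H2→d14:-→d15:-→d16:H5→d17:-→d18:- -> H5
  lookup 41.198.207.192: bits 0010100111000110110011111100 walk d0:-→d1:-→d2:-→d3:-→d4:-→d5:-→d6:-→d7:-→d8:-→d9:-→d10:-→d11:-→d12:-→d13:-→d14:-→d15:-→d16:-→d17:-→d18:-→d19:-→d20:-→d21:-→d22:-→d23:-→d24:-→d25:-→d26:-→d27:-→d28:H5 -> H5
  lookup 108.47.14.170: bits 0110110000101111000 walk d0:-→d1:-→d2:-→d3:-→d4:-→d5:-→d6:-→d7:-→d8:-→d9:-→d10:-→d11:-→d12:-→d13:H2→d14:-→d15:-→d16:H5→d17:-→d18:-→d19:- -> H5
  + 41.198.192.0/20 (H4) depth=20
  lookup 108.47.15.168: bits 0110110000101111000 walk d0:-→d1:-→d2:-→d3:-→d4:-→d5:-→d6:-→d7:-→d8:-→d9:-→d10:-→d11:-→d12:-→d13:H2→d14:-→d15:-→d16:H5→d17:-→d18:-→d19:- -> H5
  + 108.47.16.172/30 (H3) depth=30
  - 41.198.207.192/28 clear@28
  + 40.0.0.0/6 (H0) depth=6
  - 41.198.192.0/20 clear@20
  + 0.0.0.0/0 (H6) depth=0
  lookup 108.41.45.69: bits 0110110000101 walk d0:H6→d1:-→d2:-→d3:-→d4:-→d5:-→d6:-→d7:-→d8:-→d9:-→d10:-→d11:-→d12:-→d13:H2 -> H2
  + 108.47.0.0/16 (H2) depth=16
  lookup 40.0.27.151: bits 0010100 walk d0:H6→d1:-→d2:-→d3:-→d4:-→d5:-→d6:H0→d7:- -> H0
  + 41.198.0.0/16 (H5) depth=16

== LOOKUPS ==
["H3","H3","H0","H0","H0","H0","H0","H4","H2","H4","H5","H5","H5","H5","H2","H0"]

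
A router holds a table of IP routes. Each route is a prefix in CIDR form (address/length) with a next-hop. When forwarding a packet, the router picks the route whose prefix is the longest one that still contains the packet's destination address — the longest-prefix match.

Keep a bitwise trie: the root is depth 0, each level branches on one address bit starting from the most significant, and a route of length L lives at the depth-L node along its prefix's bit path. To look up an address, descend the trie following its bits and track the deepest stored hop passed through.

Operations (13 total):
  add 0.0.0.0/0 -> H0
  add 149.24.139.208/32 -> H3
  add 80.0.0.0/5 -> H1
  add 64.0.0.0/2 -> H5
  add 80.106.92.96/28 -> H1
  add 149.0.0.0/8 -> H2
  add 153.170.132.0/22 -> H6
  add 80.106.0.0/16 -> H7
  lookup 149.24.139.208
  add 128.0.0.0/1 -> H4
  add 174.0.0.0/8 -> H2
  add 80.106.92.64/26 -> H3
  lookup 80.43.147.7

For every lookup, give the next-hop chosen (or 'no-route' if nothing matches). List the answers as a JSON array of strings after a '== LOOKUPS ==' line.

Apply in order:
  + 0.0.0.0/0 (H0) depth=0
  + 149.24.139.208/32 (H3) depth=32
  + 80.0.0.0/5 (H1) depth=5
  + 64.0.0.0/2 (H5) depth=2
  + 80.106.92.96/28 (H1) depth=28
  + 149.0.0.0/8 (H2) depth=8
  + 153.170.132.0/22 (H6) depth=22
  + 80.106.0.0/16 (H7) depth=16
  lookup 149.24.139.208: bits 10010101000110001000101111010000 walk d0:H0→d1:-→d2:-→d3:-→d4:-→d5:-→d6:-→d7:-→d8:H2→d9:-→d10:-→d11:-→d12:-→d13:-→d14:-→d15:-→d16:-→d17:-→d18:-→d19:-→d20:-→d21:-→d22:-→d23:-→d24:-→d25:-→d26:-→d27:-→d28:-→d29:-→d30:-→d31:-→d32:H3 -> H3
  + 128.0.0.0/1 (H4) depth=1
  + 174.0.0.0/8 (H2) depth=8
  + 80.106.92.64/26 (H3) depth=26
  lookup 80.43.147.7: bits 010100000 walk d0:H0→d1:-→d2:H5→d3:-→d4:-→d5:H1→d6:-→d7:-→d8:-→d9:- -> H1

== LOOKUPS ==
["H3","H1"]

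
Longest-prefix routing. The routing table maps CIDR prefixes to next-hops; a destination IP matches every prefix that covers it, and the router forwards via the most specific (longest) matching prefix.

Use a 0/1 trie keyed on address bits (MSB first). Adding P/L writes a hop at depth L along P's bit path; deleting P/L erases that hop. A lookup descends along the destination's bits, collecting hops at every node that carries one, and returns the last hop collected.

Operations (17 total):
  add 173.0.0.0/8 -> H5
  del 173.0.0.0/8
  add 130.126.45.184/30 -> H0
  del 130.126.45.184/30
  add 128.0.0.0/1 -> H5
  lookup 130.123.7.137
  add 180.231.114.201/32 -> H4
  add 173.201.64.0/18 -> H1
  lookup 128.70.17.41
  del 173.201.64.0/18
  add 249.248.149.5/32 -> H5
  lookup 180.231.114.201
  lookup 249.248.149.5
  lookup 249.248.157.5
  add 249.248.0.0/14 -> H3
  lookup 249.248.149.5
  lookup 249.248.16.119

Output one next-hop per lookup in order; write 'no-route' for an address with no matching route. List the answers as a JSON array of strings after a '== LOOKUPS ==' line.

Apply in order:
  add 173.0.0.0/8 -> H5 at depth 8
  - 173.0.0.0/8 clear@8
  add 130.126.45.184/30 -> H0 at depth 30
  - 130.126.45.184/30 clear@30
  add 128.0.0.0/1 -> H5 at depth 1
  ? 130.123.7.137  path d0:-→d1:H5→d2:-→d3:-→d4:-→d5:-→d6:-→d7:-→d8:-→d9:-→d10:-→d11:-→d12:-→d13:-  best=H5
  add 180.231.114.201/32 -> H4 at depth 32
  add 173.201.64.0/18 -> H1 at depth 18
  ? 128.70.17.41  path d0:-→d1:H5→d2:-→d3:-→d4:-→d5:-→d6:-  best=H5
  - 173.201.64.0/18 clear@18
  add 249.248.149.5/32 -> H5 at depth 32
  ? 180.231.114.201  path d0:-→d1:H5→d2:-→d3:-→d4:-→d5:-→d6:-→d7:-→d8:-→d9:-→d10:-→d11:-→d12:-→d13:-→d14:-→d15:-→d16:-→d17:-→d18:-→d19:-→d20:-→d21:-→d22:-→d23:-→d24:-→d25:-→d26:-→d27:-→d28:-→d29:-→d30:-→d31:-→d32:H4  best=H4
  ? 249.248.149.5  path d0:-→d1:H5→d2:-→d3:-→d4:-→d5:-→d6:-→d7:-→d8:-→d9:-→d10:-→d11:-→d12:-→d13:-→d14:-→d15:-→d16:-→d17:-→d18:-→d19:-→d20:-→d21:-→d22:-→d23:-→d24:-→d25:-→d26:-→d27:-→d28:-→d29:-→d30:-→d31:-→d32:H5  best=H5
  ? 249.248.157.5  path d0:-→d1:H5→d2:-→d3:-→d4:-→d5:-→d6:-→d7:-→d8:-→d9:-→d10:-→d11:-→d12:-→d13:-→d14:-→d15:-→d16:-→d17:-→d18:-→d19:-→d20:-  best=H5
  add 249.248.0.0/14 -> H3 at depth 14
  ? 249.248.149.5  path d0:-→d1:H5→d2:-→d3:-→d4:-→d5:-→d6:-→d7:-→d8:-→d9:-→d10:-→d11:-→d12:-→d13:-→d14:H3→d15:-→d16:-→d17:-→d18:-→d19:-→d20:-→d21:-→d22:-→d23:-→d24:-→d25:-→d26:-→d27:-→d28:-→d29:-→d30:-→d31:-→d32:H5  best=H5
  ? 249.248.16.119  path d0:-→d1:H5→d2:-→d3:-→d4:-→d5:-→d6:-→d7:-→d8:-→d9:-→d10:-→d11:-→d12:-→d13:-→d14:H3→d15:-→d16:-  best=H3

== LOOKUPS ==
["H5","H5","H4","H5","H5","H5","H3"]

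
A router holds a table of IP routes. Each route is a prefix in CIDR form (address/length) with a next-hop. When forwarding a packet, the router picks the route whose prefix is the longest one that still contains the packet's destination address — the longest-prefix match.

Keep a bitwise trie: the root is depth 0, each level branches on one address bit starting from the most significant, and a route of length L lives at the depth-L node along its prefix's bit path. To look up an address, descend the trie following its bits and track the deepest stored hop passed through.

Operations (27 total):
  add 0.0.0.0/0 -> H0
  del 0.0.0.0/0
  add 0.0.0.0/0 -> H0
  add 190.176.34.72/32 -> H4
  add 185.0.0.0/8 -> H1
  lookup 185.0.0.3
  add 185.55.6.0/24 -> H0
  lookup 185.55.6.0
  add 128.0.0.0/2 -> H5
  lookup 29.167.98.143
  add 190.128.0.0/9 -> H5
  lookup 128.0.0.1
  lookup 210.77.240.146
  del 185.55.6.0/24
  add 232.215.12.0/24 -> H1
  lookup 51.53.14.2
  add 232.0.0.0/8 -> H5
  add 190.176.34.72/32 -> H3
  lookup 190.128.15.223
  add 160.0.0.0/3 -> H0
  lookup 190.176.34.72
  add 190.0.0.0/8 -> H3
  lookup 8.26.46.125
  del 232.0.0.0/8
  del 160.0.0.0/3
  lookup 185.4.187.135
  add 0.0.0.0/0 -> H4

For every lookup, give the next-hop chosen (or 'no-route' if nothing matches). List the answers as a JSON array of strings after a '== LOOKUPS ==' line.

Process each operation:
  add 0.0.0.0/0 -> H0 at depth 0
  del 0.0.0.0/0 (clear depth 0)
  add 0.0.0.0/0 -> H0 at depth 0
  add 190.176.34.72/32 -> H4 at depth 32
  add 185.0.0.0/8 -> H1 at depth 8
  Q 185.0.0.3: descend 10111001 ; hops seen [H0,H1] ; pick H1
  add 185.55.6.0/24 -> H0 at depth 24
  Q 185.55.6.0: descend 101110010011011100000110 ; hops seen [H0,H1,H0] ; pick H0
  add 128.0.0.0/2 -> H5 at depth 2
  Q 29.167.98.143: descend ε ; hops seen [H0] ; pick H0
  add 190.128.0.0/9 -> H5 at depth 9
  Q 128.0.0.1: descend 10 ; hops seen [H0,H5] ; pick H5
  Q 210.77.240.146: descend 1 ; hops seen [H0] ; pick H0
  del 185.55.6.0/24 (clear depth 24)
  add 232.215.12.0/24 -> H1 at depth 24
  Q 51.53.14.2: descend ε ; hops seen [H0] ; pick H0
  add 232.0.0.0/8 -> H5 at depth 8
  add 190.176.34.72/32 -> H3 at depth 32
  Q 190.128.15.223: descend 1011111010 ; hops seen [H0,H5,H5] ; pick H5
  add 160.0.0.0/3 -> H0 at depth 3
  Q 190.176.34.72: descend 10111110101100000010001001001000 ; hops seen [H0,H5,H0,H5,H3] ; pick H3
  add 190.0.0.0/8 -> H3 at depth 8
  Q 8.26.46.125: descend ε ; hops seen [H0] ; pick H0
  del 232.0.0.0/8 (clear depth 8)
  del 160.0.0.0/3 (clear depth 3)
  Q 185.4.187.135: descend 1011100100 ; hops seen [H0,H5,H1] ; pick H1
  add 0.0.0.0/0 -> H4 at depth 0

== LOOKUPS ==
["H1","H0","H0","H5","H0","H0","H5","H3","H0","H1"]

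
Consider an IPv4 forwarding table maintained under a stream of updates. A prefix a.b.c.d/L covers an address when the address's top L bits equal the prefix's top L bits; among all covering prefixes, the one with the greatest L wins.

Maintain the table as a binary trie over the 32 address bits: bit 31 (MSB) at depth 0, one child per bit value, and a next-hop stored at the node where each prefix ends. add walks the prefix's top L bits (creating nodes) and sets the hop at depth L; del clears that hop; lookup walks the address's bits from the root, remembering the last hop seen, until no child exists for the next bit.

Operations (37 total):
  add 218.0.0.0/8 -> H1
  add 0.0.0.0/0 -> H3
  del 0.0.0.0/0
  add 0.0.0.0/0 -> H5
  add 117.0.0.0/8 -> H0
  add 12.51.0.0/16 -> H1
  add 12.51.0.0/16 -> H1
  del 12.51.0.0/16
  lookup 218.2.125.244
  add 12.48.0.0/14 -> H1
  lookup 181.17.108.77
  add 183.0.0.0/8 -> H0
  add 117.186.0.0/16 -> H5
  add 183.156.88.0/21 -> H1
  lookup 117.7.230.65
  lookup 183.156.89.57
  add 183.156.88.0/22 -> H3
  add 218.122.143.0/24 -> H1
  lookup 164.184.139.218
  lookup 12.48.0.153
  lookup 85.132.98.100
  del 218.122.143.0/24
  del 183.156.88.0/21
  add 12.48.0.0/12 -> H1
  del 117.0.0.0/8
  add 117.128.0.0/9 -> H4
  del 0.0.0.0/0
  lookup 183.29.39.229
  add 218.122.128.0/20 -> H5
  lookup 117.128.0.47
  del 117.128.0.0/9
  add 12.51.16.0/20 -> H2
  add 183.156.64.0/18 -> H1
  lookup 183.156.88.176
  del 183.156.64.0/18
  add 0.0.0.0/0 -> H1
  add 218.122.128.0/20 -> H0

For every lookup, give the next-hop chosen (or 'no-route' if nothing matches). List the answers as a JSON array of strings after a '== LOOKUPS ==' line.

Trace:
  add 218.0.0.0/8 -> H1 at depth 8
  add 0.0.0.0/0 -> H3 at depth 0
  del 0.0.0.0/0 (clear depth 0)
  add 0.0.0.0/0 -> H5 at depth 0
  add 117.0.0.0/8 -> H0 at depth 8
  add 12.51.0.0/16 -> H1 at depth 16
  add 12.51.0.0/16 -> H1 at depth 16
  del 12.51.0.0/16 (clear depth 16)
  ? 218.2.125.244  path d0:H5→d1:-→d2:-→d3:-→d4:-→d5:-→d6:-→d7:-→d8:H1  best=H1
  add 12.48.0.0/14 -> H1 at depth 14
  ? 181.17.108.77  path d0:H5→d1:-  best=H5
  add 183.0.0.0/8 -> H0 at depth 8
  add 117.186.0.0/16 -> H5 at depth 16
  add 183.156.88.0/21 -> H1 at depth 21
  ? 117.7.230.65  path d0:H5→d1:-→d2:-→d3:-→d4:-→d5:-→d6:-→d7:-→d8:H0  best=H0
  ? 183.156.89.57  path d0:H5→d1:-→d2:-→d3:-→d4:-→d5:-→d6:-→d7:-→d8:H0→d9:-→d10:-→d11:-→d12:-→d13:-→d14:-→d15:-→d16:-→d17:-→d18:-→d19:-→d20:-→d21:H1  best=H1
  add 183.156.88.0/22 -> H3 at depth 22
  add 218.122.143.0/24 -> H1 at depth 24
  ? 164.184.139.218  path d0:H5→d1:-→d2:-→d3:-  best=H5
  ? 12.48.0.153  path d0:H5→d1:-→d2:-→d3:-→d4:-→d5:-→d6:-→d7:-→d8:-→d9:-→d10:-→d11:-→d12:-→d13:-→d14:H1  best=H1
  ? 85.132.98.100  path d0:H5→d1:-→d2:-  best=H5
  del 218.122.143.0/24 (clear depth 24)
  del 183.156.88.0/21 (clear depth 21)
  add 12.48.0.0/12 -> H1 at depth 12
  del 117.0.0.0/8 (clear depth 8)
  add 117.128.0.0/9 -> H4 at depth 9
  del 0.0.0.0/0 (clear depth 0)
  ? 183.29.39.229  path d0:-→d1:-→d2:-→d3:-→d4:-→d5:-→d6:-→d7:-→d8:H0  best=H0
  add 218.122.128.0/20 -> H5 at depth 20
  ? 117.128.0.47  path d0:-→d1:-→d2:-→d3:-→d4:-→d5:-→d6:-→d7:-→d8:-→d9:H4→d10:-  best=H4
  del 117.128.0.0/9 (clear depth 9)
  add 12.51.16.0/20 -> H2 at depth 20
  add 183.156.64.0/18 -> H1 at depth 18
  ? 183.156.88.176  path d0:-→d1:-→d2:-→d3:-→d4:-→d5:-→d6:-→d7:-→d8:H0→d9:-→d10:-→d11:-→d12:-→d13:-→d14:-→d15:-→d16:-→d17:-→d18:H1→d19:-→d20:-→d21:-→d22:H3  best=H3
  del 183.156.64.0/18 (clear depth 18)
  add 0.0.0.0/0 -> H1 at depth 0
  add 218.122.128.0/20 -> H0 at depth 20

== LOOKUPS ==
["H1","H5","H0","H1","H5","H1","H5","H0","H4","H3"]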